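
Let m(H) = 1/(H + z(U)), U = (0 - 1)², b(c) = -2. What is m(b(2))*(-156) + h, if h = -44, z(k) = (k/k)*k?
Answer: 112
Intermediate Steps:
U = 1 (U = (-1)² = 1)
z(k) = k (z(k) = 1*k = k)
m(H) = 1/(1 + H) (m(H) = 1/(H + 1) = 1/(1 + H))
m(b(2))*(-156) + h = -156/(1 - 2) - 44 = -156/(-1) - 44 = -1*(-156) - 44 = 156 - 44 = 112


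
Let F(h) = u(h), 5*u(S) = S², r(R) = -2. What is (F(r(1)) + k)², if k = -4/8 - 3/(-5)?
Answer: 81/100 ≈ 0.81000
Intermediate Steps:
u(S) = S²/5
F(h) = h²/5
k = ⅒ (k = -4*⅛ - 3*(-⅕) = -½ + ⅗ = ⅒ ≈ 0.10000)
(F(r(1)) + k)² = ((⅕)*(-2)² + ⅒)² = ((⅕)*4 + ⅒)² = (⅘ + ⅒)² = (9/10)² = 81/100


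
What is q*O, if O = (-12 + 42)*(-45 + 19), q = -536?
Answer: 418080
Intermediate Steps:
O = -780 (O = 30*(-26) = -780)
q*O = -536*(-780) = 418080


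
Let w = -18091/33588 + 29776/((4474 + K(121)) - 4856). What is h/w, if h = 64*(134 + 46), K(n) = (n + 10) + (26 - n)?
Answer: -66939540480/503187887 ≈ -133.03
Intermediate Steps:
K(n) = 36 (K(n) = (10 + n) + (26 - n) = 36)
h = 11520 (h = 64*180 = 11520)
w = -503187887/5810724 (w = -18091/33588 + 29776/((4474 + 36) - 4856) = -18091*1/33588 + 29776/(4510 - 4856) = -18091/33588 + 29776/(-346) = -18091/33588 + 29776*(-1/346) = -18091/33588 - 14888/173 = -503187887/5810724 ≈ -86.596)
h/w = 11520/(-503187887/5810724) = 11520*(-5810724/503187887) = -66939540480/503187887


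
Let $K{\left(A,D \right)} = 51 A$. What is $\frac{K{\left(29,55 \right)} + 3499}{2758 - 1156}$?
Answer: $\frac{2489}{801} \approx 3.1074$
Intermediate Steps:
$\frac{K{\left(29,55 \right)} + 3499}{2758 - 1156} = \frac{51 \cdot 29 + 3499}{2758 - 1156} = \frac{1479 + 3499}{1602} = 4978 \cdot \frac{1}{1602} = \frac{2489}{801}$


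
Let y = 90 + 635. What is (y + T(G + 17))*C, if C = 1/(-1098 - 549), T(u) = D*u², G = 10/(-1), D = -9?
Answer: -284/1647 ≈ -0.17243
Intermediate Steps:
G = -10 (G = 10*(-1) = -10)
T(u) = -9*u²
C = -1/1647 (C = 1/(-1647) = -1/1647 ≈ -0.00060716)
y = 725
(y + T(G + 17))*C = (725 - 9*(-10 + 17)²)*(-1/1647) = (725 - 9*7²)*(-1/1647) = (725 - 9*49)*(-1/1647) = (725 - 441)*(-1/1647) = 284*(-1/1647) = -284/1647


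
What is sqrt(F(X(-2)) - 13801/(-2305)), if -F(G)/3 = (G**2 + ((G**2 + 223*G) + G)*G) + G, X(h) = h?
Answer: I*sqrt(14153965445)/2305 ≈ 51.614*I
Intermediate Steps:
F(G) = -3*G - 3*G**2 - 3*G*(G**2 + 224*G) (F(G) = -3*((G**2 + ((G**2 + 223*G) + G)*G) + G) = -3*((G**2 + (G**2 + 224*G)*G) + G) = -3*((G**2 + G*(G**2 + 224*G)) + G) = -3*(G + G**2 + G*(G**2 + 224*G)) = -3*G - 3*G**2 - 3*G*(G**2 + 224*G))
sqrt(F(X(-2)) - 13801/(-2305)) = sqrt(-3*(-2)*(1 + (-2)**2 + 225*(-2)) - 13801/(-2305)) = sqrt(-3*(-2)*(1 + 4 - 450) - 13801*(-1/2305)) = sqrt(-3*(-2)*(-445) + 13801/2305) = sqrt(-2670 + 13801/2305) = sqrt(-6140549/2305) = I*sqrt(14153965445)/2305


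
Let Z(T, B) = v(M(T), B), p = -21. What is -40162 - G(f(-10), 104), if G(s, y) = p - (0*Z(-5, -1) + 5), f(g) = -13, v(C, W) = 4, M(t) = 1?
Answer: -40136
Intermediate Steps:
Z(T, B) = 4
G(s, y) = -26 (G(s, y) = -21 - (0*4 + 5) = -21 - (0 + 5) = -21 - 1*5 = -21 - 5 = -26)
-40162 - G(f(-10), 104) = -40162 - 1*(-26) = -40162 + 26 = -40136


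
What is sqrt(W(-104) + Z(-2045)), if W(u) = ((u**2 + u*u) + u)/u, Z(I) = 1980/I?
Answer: 3*I*sqrt(3865459)/409 ≈ 14.421*I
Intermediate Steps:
W(u) = (u + 2*u**2)/u (W(u) = ((u**2 + u**2) + u)/u = (2*u**2 + u)/u = (u + 2*u**2)/u)
sqrt(W(-104) + Z(-2045)) = sqrt((1 + 2*(-104)) + 1980/(-2045)) = sqrt((1 - 208) + 1980*(-1/2045)) = sqrt(-207 - 396/409) = sqrt(-85059/409) = 3*I*sqrt(3865459)/409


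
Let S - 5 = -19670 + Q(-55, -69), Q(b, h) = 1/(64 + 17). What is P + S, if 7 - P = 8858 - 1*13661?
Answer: -1203254/81 ≈ -14855.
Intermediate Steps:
Q(b, h) = 1/81
S = -1592864/81 (S = 5 + (-19670 + 1/81) = 5 - 1593269/81 = -1592864/81 ≈ -19665.)
P = 4810 (P = 7 - (8858 - 1*13661) = 7 - (8858 - 13661) = 7 - 1*(-4803) = 7 + 4803 = 4810)
P + S = 4810 - 1592864/81 = -1203254/81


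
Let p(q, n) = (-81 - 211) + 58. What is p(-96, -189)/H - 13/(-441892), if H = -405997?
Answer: 108680689/179406826324 ≈ 0.00060578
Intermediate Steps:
p(q, n) = -234 (p(q, n) = -292 + 58 = -234)
p(-96, -189)/H - 13/(-441892) = -234/(-405997) - 13/(-441892) = -234*(-1/405997) - 13*(-1/441892) = 234/405997 + 13/441892 = 108680689/179406826324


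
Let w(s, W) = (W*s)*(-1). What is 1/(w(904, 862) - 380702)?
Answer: -1/1159950 ≈ -8.6211e-7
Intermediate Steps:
w(s, W) = -W*s
1/(w(904, 862) - 380702) = 1/(-1*862*904 - 380702) = 1/(-779248 - 380702) = 1/(-1159950) = -1/1159950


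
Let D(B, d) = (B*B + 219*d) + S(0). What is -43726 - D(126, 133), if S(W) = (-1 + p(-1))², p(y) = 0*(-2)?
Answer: -88730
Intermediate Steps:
p(y) = 0
S(W) = 1 (S(W) = (-1 + 0)² = (-1)² = 1)
D(B, d) = 1 + B² + 219*d (D(B, d) = (B*B + 219*d) + 1 = (B² + 219*d) + 1 = 1 + B² + 219*d)
-43726 - D(126, 133) = -43726 - (1 + 126² + 219*133) = -43726 - (1 + 15876 + 29127) = -43726 - 1*45004 = -43726 - 45004 = -88730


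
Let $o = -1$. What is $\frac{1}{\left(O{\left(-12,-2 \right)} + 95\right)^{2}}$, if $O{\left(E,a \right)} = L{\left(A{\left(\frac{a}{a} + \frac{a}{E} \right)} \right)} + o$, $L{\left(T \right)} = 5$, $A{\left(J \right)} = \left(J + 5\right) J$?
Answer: $\frac{1}{9801} \approx 0.00010203$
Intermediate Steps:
$A{\left(J \right)} = J \left(5 + J\right)$ ($A{\left(J \right)} = \left(5 + J\right) J = J \left(5 + J\right)$)
$O{\left(E,a \right)} = 4$ ($O{\left(E,a \right)} = 5 - 1 = 4$)
$\frac{1}{\left(O{\left(-12,-2 \right)} + 95\right)^{2}} = \frac{1}{\left(4 + 95\right)^{2}} = \frac{1}{99^{2}} = \frac{1}{9801}$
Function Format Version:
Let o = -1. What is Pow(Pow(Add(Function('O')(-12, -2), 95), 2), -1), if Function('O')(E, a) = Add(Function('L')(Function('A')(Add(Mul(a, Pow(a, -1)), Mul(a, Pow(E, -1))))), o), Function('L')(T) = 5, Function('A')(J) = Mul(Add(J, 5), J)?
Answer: Rational(1, 9801) ≈ 0.00010203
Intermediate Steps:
Function('A')(J) = Mul(J, Add(5, J)) (Function('A')(J) = Mul(Add(5, J), J) = Mul(J, Add(5, J)))
Function('O')(E, a) = 4 (Function('O')(E, a) = Add(5, -1) = 4)
Pow(Pow(Add(Function('O')(-12, -2), 95), 2), -1) = Pow(Pow(Add(4, 95), 2), -1) = Pow(Pow(99, 2), -1) = Pow(9801, -1) = Rational(1, 9801)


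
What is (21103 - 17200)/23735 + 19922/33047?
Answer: 85975873/112052935 ≈ 0.76728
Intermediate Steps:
(21103 - 17200)/23735 + 19922/33047 = 3903*(1/23735) + 19922*(1/33047) = 3903/23735 + 2846/4721 = 85975873/112052935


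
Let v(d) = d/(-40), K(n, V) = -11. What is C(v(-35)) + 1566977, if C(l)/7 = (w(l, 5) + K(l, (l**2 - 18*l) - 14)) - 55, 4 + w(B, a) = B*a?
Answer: 12532141/8 ≈ 1.5665e+6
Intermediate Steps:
v(d) = -d/40 (v(d) = d*(-1/40) = -d/40)
w(B, a) = -4 + B*a
C(l) = -490 + 35*l (C(l) = 7*(((-4 + l*5) - 11) - 55) = 7*(((-4 + 5*l) - 11) - 55) = 7*((-15 + 5*l) - 55) = 7*(-70 + 5*l) = -490 + 35*l)
C(v(-35)) + 1566977 = (-490 + 35*(-1/40*(-35))) + 1566977 = (-490 + 35*(7/8)) + 1566977 = (-490 + 245/8) + 1566977 = -3675/8 + 1566977 = 12532141/8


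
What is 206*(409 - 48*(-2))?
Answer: 104030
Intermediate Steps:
206*(409 - 48*(-2)) = 206*(409 + 96) = 206*505 = 104030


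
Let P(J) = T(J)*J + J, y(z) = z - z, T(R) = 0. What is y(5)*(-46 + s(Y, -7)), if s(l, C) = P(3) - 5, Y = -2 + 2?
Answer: 0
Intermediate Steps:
Y = 0
y(z) = 0
P(J) = J (P(J) = 0*J + J = 0 + J = J)
s(l, C) = -2 (s(l, C) = 3 - 5 = -2)
y(5)*(-46 + s(Y, -7)) = 0*(-46 - 2) = 0*(-48) = 0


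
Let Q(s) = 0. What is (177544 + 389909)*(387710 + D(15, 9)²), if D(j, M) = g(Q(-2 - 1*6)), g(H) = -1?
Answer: 220007770083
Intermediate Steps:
D(j, M) = -1
(177544 + 389909)*(387710 + D(15, 9)²) = (177544 + 389909)*(387710 + (-1)²) = 567453*(387710 + 1) = 567453*387711 = 220007770083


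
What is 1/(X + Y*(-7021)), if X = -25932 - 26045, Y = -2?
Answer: -1/37935 ≈ -2.6361e-5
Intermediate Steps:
X = -51977
1/(X + Y*(-7021)) = 1/(-51977 - 2*(-7021)) = 1/(-51977 + 14042) = 1/(-37935) = -1/37935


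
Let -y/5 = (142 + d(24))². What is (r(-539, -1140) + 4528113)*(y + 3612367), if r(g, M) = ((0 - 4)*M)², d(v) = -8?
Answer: 89197937031531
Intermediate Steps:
r(g, M) = 16*M² (r(g, M) = (-4*M)² = 16*M²)
y = -89780 (y = -5*(142 - 8)² = -5*134² = -5*17956 = -89780)
(r(-539, -1140) + 4528113)*(y + 3612367) = (16*(-1140)² + 4528113)*(-89780 + 3612367) = (16*1299600 + 4528113)*3522587 = (20793600 + 4528113)*3522587 = 25321713*3522587 = 89197937031531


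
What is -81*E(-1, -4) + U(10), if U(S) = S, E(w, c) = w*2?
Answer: 172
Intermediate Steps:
E(w, c) = 2*w
-81*E(-1, -4) + U(10) = -162*(-1) + 10 = -81*(-2) + 10 = 162 + 10 = 172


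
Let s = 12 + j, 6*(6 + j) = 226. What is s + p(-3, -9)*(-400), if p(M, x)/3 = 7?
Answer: -25069/3 ≈ -8356.3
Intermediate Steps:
j = 95/3 (j = -6 + (1/6)*226 = -6 + 113/3 = 95/3 ≈ 31.667)
s = 131/3 (s = 12 + 95/3 = 131/3 ≈ 43.667)
p(M, x) = 21 (p(M, x) = 3*7 = 21)
s + p(-3, -9)*(-400) = 131/3 + 21*(-400) = 131/3 - 8400 = -25069/3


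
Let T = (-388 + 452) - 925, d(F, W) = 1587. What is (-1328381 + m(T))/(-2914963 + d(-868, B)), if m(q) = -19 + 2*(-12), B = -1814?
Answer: 166053/364172 ≈ 0.45597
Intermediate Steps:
T = -861 (T = 64 - 925 = -861)
m(q) = -43 (m(q) = -19 - 24 = -43)
(-1328381 + m(T))/(-2914963 + d(-868, B)) = (-1328381 - 43)/(-2914963 + 1587) = -1328424/(-2913376) = -1328424*(-1/2913376) = 166053/364172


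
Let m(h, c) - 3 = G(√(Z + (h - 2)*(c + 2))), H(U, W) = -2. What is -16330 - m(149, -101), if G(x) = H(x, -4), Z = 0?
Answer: -16331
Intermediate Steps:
G(x) = -2
m(h, c) = 1 (m(h, c) = 3 - 2 = 1)
-16330 - m(149, -101) = -16330 - 1*1 = -16330 - 1 = -16331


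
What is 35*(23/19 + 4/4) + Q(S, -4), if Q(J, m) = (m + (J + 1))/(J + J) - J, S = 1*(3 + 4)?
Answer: 9397/133 ≈ 70.654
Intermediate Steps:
S = 7 (S = 1*7 = 7)
Q(J, m) = -J + (1 + J + m)/(2*J) (Q(J, m) = (m + (1 + J))/((2*J)) - J = (1 + J + m)*(1/(2*J)) - J = (1 + J + m)/(2*J) - J = -J + (1 + J + m)/(2*J))
35*(23/19 + 4/4) + Q(S, -4) = 35*(23/19 + 4/4) + (1/2)*(1 - 4 - 1*7*(-1 + 2*7))/7 = 35*(23*(1/19) + 4*(1/4)) + (1/2)*(1/7)*(1 - 4 - 1*7*(-1 + 14)) = 35*(23/19 + 1) + (1/2)*(1/7)*(1 - 4 - 1*7*13) = 35*(42/19) + (1/2)*(1/7)*(1 - 4 - 91) = 1470/19 + (1/2)*(1/7)*(-94) = 1470/19 - 47/7 = 9397/133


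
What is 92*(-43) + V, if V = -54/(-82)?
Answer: -162169/41 ≈ -3955.3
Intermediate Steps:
V = 27/41 (V = -54*(-1/82) = 27/41 ≈ 0.65854)
92*(-43) + V = 92*(-43) + 27/41 = -3956 + 27/41 = -162169/41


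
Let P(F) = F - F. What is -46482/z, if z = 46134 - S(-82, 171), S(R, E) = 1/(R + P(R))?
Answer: -3811524/3782989 ≈ -1.0075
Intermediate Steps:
P(F) = 0
S(R, E) = 1/R (S(R, E) = 1/(R + 0) = 1/R)
z = 3782989/82 (z = 46134 - 1/(-82) = 46134 - 1*(-1/82) = 46134 + 1/82 = 3782989/82 ≈ 46134.)
-46482/z = -46482/3782989/82 = -46482*82/3782989 = -3811524/3782989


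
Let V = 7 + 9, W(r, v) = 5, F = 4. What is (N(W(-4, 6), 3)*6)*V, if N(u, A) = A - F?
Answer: -96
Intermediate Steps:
N(u, A) = -4 + A (N(u, A) = A - 1*4 = A - 4 = -4 + A)
V = 16
(N(W(-4, 6), 3)*6)*V = ((-4 + 3)*6)*16 = -1*6*16 = -6*16 = -96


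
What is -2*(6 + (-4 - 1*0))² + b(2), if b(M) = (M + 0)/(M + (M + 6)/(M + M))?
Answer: -15/2 ≈ -7.5000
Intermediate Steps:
b(M) = M/(M + (6 + M)/(2*M)) (b(M) = M/(M + (6 + M)/((2*M))) = M/(M + (6 + M)*(1/(2*M))) = M/(M + (6 + M)/(2*M)))
-2*(6 + (-4 - 1*0))² + b(2) = -2*(6 + (-4 - 1*0))² + 2*2²/(6 + 2 + 2*2²) = -2*(6 + (-4 + 0))² + 2*4/(6 + 2 + 2*4) = -2*(6 - 4)² + 2*4/(6 + 2 + 8) = -2*2² + 2*4/16 = -2*4 + 2*4*(1/16) = -8 + ½ = -15/2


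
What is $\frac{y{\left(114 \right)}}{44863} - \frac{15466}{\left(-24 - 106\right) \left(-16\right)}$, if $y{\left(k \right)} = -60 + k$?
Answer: $- \frac{26682263}{3589040} \approx -7.4344$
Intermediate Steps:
$\frac{y{\left(114 \right)}}{44863} - \frac{15466}{\left(-24 - 106\right) \left(-16\right)} = \frac{-60 + 114}{44863} - \frac{15466}{\left(-24 - 106\right) \left(-16\right)} = 54 \cdot \frac{1}{44863} - \frac{15466}{\left(-130\right) \left(-16\right)} = \frac{54}{44863} - \frac{15466}{2080} = \frac{54}{44863} - \frac{7733}{1040} = - \frac{26682263}{3589040}$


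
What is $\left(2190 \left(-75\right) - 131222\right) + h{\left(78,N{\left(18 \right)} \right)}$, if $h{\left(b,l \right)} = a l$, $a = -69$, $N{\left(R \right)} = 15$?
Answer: $-296507$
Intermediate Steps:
$h{\left(b,l \right)} = - 69 l$
$\left(2190 \left(-75\right) - 131222\right) + h{\left(78,N{\left(18 \right)} \right)} = \left(2190 \left(-75\right) - 131222\right) - 1035 = \left(-164250 - 131222\right) - 1035 = -295472 - 1035 = -296507$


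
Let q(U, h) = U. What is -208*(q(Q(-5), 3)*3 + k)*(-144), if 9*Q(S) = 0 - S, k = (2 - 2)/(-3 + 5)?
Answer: 49920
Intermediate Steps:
k = 0 (k = 0/2 = 0*(½) = 0)
Q(S) = -S/9 (Q(S) = (0 - S)/9 = (-S)/9 = -S/9)
-208*(q(Q(-5), 3)*3 + k)*(-144) = -208*(-⅑*(-5)*3 + 0)*(-144) = -208*((5/9)*3 + 0)*(-144) = -208*(5/3 + 0)*(-144) = -208*5/3*(-144) = -1040/3*(-144) = 49920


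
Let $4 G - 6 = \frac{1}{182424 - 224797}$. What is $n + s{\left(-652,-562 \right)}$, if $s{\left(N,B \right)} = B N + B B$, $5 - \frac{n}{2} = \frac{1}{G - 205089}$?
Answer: $\frac{23716454428094162}{34760690551} \approx 6.8228 \cdot 10^{5}$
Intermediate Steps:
$G = \frac{254237}{169492}$ ($G = \frac{3}{2} + \frac{1}{4 \left(182424 - 224797\right)} = \frac{3}{2} + \frac{1}{4 \left(-42373\right)} = \frac{3}{2} + \frac{1}{4} \left(- \frac{1}{42373}\right) = \frac{3}{2} - \frac{1}{169492} = \frac{254237}{169492} \approx 1.5$)
$n = \frac{347607244494}{34760690551}$ ($n = 10 - \frac{2}{\frac{254237}{169492} - 205089} = 10 - \frac{2}{- \frac{34760690551}{169492}} = 10 - - \frac{338984}{34760690551} = 10 + \frac{338984}{34760690551} = \frac{347607244494}{34760690551} \approx 10.0$)
$s{\left(N,B \right)} = B^{2} + B N$ ($s{\left(N,B \right)} = B N + B^{2} = B^{2} + B N$)
$n + s{\left(-652,-562 \right)} = \frac{347607244494}{34760690551} - 562 \left(-562 - 652\right) = \frac{347607244494}{34760690551} - -682268 = \frac{347607244494}{34760690551} + 682268 = \frac{23716454428094162}{34760690551}$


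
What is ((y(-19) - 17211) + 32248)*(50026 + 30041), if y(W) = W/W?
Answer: 1204047546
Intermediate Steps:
y(W) = 1
((y(-19) - 17211) + 32248)*(50026 + 30041) = ((1 - 17211) + 32248)*(50026 + 30041) = (-17210 + 32248)*80067 = 15038*80067 = 1204047546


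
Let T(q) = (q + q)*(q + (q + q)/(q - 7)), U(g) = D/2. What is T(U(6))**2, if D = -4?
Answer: 3136/81 ≈ 38.716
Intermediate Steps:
U(g) = -2 (U(g) = -4/2 = -4*1/2 = -2)
T(q) = 2*q*(q + 2*q/(-7 + q)) (T(q) = (2*q)*(q + (2*q)/(-7 + q)) = (2*q)*(q + 2*q/(-7 + q)) = 2*q*(q + 2*q/(-7 + q)))
T(U(6))**2 = (2*(-2)**2*(-5 - 2)/(-7 - 2))**2 = (2*4*(-7)/(-9))**2 = (2*4*(-1/9)*(-7))**2 = (56/9)**2 = 3136/81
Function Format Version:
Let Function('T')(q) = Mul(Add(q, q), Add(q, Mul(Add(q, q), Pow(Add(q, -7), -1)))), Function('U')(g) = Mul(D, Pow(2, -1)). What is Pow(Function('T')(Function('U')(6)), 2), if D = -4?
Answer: Rational(3136, 81) ≈ 38.716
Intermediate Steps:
Function('U')(g) = -2 (Function('U')(g) = Mul(-4, Pow(2, -1)) = Mul(-4, Rational(1, 2)) = -2)
Function('T')(q) = Mul(2, q, Add(q, Mul(2, q, Pow(Add(-7, q), -1)))) (Function('T')(q) = Mul(Mul(2, q), Add(q, Mul(Mul(2, q), Pow(Add(-7, q), -1)))) = Mul(Mul(2, q), Add(q, Mul(2, q, Pow(Add(-7, q), -1)))) = Mul(2, q, Add(q, Mul(2, q, Pow(Add(-7, q), -1)))))
Pow(Function('T')(Function('U')(6)), 2) = Pow(Mul(2, Pow(-2, 2), Pow(Add(-7, -2), -1), Add(-5, -2)), 2) = Pow(Mul(2, 4, Pow(-9, -1), -7), 2) = Pow(Mul(2, 4, Rational(-1, 9), -7), 2) = Pow(Rational(56, 9), 2) = Rational(3136, 81)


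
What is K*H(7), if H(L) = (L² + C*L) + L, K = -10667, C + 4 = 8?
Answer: -896028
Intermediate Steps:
C = 4 (C = -4 + 8 = 4)
H(L) = L² + 5*L (H(L) = (L² + 4*L) + L = L² + 5*L)
K*H(7) = -74669*(5 + 7) = -74669*12 = -10667*84 = -896028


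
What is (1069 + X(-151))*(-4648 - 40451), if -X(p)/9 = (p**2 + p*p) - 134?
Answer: 18406841157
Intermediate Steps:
X(p) = 1206 - 18*p**2 (X(p) = -9*((p**2 + p*p) - 134) = -9*((p**2 + p**2) - 134) = -9*(2*p**2 - 134) = -9*(-134 + 2*p**2) = 1206 - 18*p**2)
(1069 + X(-151))*(-4648 - 40451) = (1069 + (1206 - 18*(-151)**2))*(-4648 - 40451) = (1069 + (1206 - 18*22801))*(-45099) = (1069 + (1206 - 410418))*(-45099) = (1069 - 409212)*(-45099) = -408143*(-45099) = 18406841157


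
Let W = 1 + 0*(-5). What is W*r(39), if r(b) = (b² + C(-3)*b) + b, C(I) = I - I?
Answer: 1560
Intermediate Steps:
C(I) = 0
W = 1 (W = 1 + 0 = 1)
r(b) = b + b² (r(b) = (b² + 0*b) + b = (b² + 0) + b = b² + b = b + b²)
W*r(39) = 1*(39*(1 + 39)) = 1*(39*40) = 1*1560 = 1560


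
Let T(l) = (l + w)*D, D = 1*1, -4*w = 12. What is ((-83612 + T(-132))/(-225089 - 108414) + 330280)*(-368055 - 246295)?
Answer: -67670317425523450/333503 ≈ -2.0291e+11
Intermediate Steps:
w = -3 (w = -1/4*12 = -3)
D = 1
T(l) = -3 + l (T(l) = (l - 3)*1 = (-3 + l)*1 = -3 + l)
((-83612 + T(-132))/(-225089 - 108414) + 330280)*(-368055 - 246295) = ((-83612 + (-3 - 132))/(-225089 - 108414) + 330280)*(-368055 - 246295) = ((-83612 - 135)/(-333503) + 330280)*(-614350) = (-83747*(-1/333503) + 330280)*(-614350) = (83747/333503 + 330280)*(-614350) = (110149454587/333503)*(-614350) = -67670317425523450/333503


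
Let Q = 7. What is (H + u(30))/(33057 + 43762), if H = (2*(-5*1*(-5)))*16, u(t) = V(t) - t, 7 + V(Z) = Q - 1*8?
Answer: 762/76819 ≈ 0.0099194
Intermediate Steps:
V(Z) = -8 (V(Z) = -7 + (7 - 1*8) = -7 + (7 - 8) = -7 - 1 = -8)
u(t) = -8 - t
H = 800 (H = (2*(-5*(-5)))*16 = (2*25)*16 = 50*16 = 800)
(H + u(30))/(33057 + 43762) = (800 + (-8 - 1*30))/(33057 + 43762) = (800 + (-8 - 30))/76819 = (800 - 38)*(1/76819) = 762*(1/76819) = 762/76819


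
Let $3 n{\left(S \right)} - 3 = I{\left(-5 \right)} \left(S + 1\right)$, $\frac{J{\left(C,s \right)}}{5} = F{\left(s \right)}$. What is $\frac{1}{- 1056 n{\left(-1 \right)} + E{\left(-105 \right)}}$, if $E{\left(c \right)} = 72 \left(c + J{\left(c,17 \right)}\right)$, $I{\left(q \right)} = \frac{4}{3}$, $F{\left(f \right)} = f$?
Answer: $- \frac{1}{2496} \approx -0.00040064$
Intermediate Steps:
$I{\left(q \right)} = \frac{4}{3}$ ($I{\left(q \right)} = 4 \cdot \frac{1}{3} = \frac{4}{3}$)
$J{\left(C,s \right)} = 5 s$
$n{\left(S \right)} = \frac{13}{9} + \frac{4 S}{9}$ ($n{\left(S \right)} = 1 + \frac{\frac{4}{3} \left(S + 1\right)}{3} = 1 + \frac{\frac{4}{3} \left(1 + S\right)}{3} = 1 + \frac{\frac{4}{3} + \frac{4 S}{3}}{3} = 1 + \left(\frac{4}{9} + \frac{4 S}{9}\right) = \frac{13}{9} + \frac{4 S}{9}$)
$E{\left(c \right)} = 6120 + 72 c$ ($E{\left(c \right)} = 72 \left(c + 5 \cdot 17\right) = 72 \left(c + 85\right) = 72 \left(85 + c\right) = 6120 + 72 c$)
$\frac{1}{- 1056 n{\left(-1 \right)} + E{\left(-105 \right)}} = \frac{1}{- 1056 \left(\frac{13}{9} + \frac{4}{9} \left(-1\right)\right) + \left(6120 + 72 \left(-105\right)\right)} = \frac{1}{- 1056 \left(\frac{13}{9} - \frac{4}{9}\right) + \left(6120 - 7560\right)} = \frac{1}{\left(-1056\right) 1 - 1440} = \frac{1}{-1056 - 1440} = \frac{1}{-2496} = - \frac{1}{2496}$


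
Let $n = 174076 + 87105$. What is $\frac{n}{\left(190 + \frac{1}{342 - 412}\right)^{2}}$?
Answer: $\frac{1279786900}{176863401} \approx 7.236$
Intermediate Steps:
$n = 261181$
$\frac{n}{\left(190 + \frac{1}{342 - 412}\right)^{2}} = \frac{261181}{\left(190 + \frac{1}{342 - 412}\right)^{2}} = \frac{261181}{\left(190 + \frac{1}{-70}\right)^{2}} = \frac{261181}{\left(190 - \frac{1}{70}\right)^{2}} = \frac{261181}{\left(\frac{13299}{70}\right)^{2}} = \frac{261181}{\frac{176863401}{4900}} = 261181 \cdot \frac{4900}{176863401} = \frac{1279786900}{176863401}$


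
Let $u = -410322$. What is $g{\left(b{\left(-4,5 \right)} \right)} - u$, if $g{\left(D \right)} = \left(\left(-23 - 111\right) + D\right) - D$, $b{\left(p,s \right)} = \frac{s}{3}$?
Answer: $410188$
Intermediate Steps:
$b{\left(p,s \right)} = \frac{s}{3}$ ($b{\left(p,s \right)} = s \frac{1}{3} = \frac{s}{3}$)
$g{\left(D \right)} = -134$ ($g{\left(D \right)} = \left(-134 + D\right) - D = -134$)
$g{\left(b{\left(-4,5 \right)} \right)} - u = -134 - -410322 = -134 + 410322 = 410188$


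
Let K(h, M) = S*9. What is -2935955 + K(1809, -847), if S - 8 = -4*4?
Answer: -2936027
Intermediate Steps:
S = -8 (S = 8 - 4*4 = 8 - 16 = -8)
K(h, M) = -72 (K(h, M) = -8*9 = -72)
-2935955 + K(1809, -847) = -2935955 - 72 = -2936027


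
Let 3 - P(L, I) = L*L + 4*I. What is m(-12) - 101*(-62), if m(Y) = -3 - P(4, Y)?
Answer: 6224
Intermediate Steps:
P(L, I) = 3 - L² - 4*I (P(L, I) = 3 - (L*L + 4*I) = 3 - (L² + 4*I) = 3 + (-L² - 4*I) = 3 - L² - 4*I)
m(Y) = 10 + 4*Y (m(Y) = -3 - (3 - 1*4² - 4*Y) = -3 - (3 - 1*16 - 4*Y) = -3 - (3 - 16 - 4*Y) = -3 - (-13 - 4*Y) = -3 + (13 + 4*Y) = 10 + 4*Y)
m(-12) - 101*(-62) = (10 + 4*(-12)) - 101*(-62) = (10 - 48) + 6262 = -38 + 6262 = 6224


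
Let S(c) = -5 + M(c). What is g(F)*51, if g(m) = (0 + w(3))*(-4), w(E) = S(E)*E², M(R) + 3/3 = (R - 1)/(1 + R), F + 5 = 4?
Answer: 10098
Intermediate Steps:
F = -1 (F = -5 + 4 = -1)
M(R) = -1 + (-1 + R)/(1 + R) (M(R) = -1 + (R - 1)/(1 + R) = -1 + (-1 + R)/(1 + R))
S(c) = -5 - 2/(1 + c)
w(E) = E²*(-7 - 5*E)/(1 + E) (w(E) = ((-7 - 5*E)/(1 + E))*E² = E²*(-7 - 5*E)/(1 + E))
g(m) = 198 (g(m) = (0 + 3²*(-7 - 5*3)/(1 + 3))*(-4) = (0 + 9*(-7 - 15)/4)*(-4) = (0 + 9*(¼)*(-22))*(-4) = (0 - 99/2)*(-4) = -99/2*(-4) = 198)
g(F)*51 = 198*51 = 10098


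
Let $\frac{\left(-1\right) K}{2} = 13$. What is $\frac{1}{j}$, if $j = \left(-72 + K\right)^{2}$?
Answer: $\frac{1}{9604} \approx 0.00010412$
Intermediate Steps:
$K = -26$ ($K = \left(-2\right) 13 = -26$)
$j = 9604$ ($j = \left(-72 - 26\right)^{2} = \left(-98\right)^{2} = 9604$)
$\frac{1}{j} = \frac{1}{9604}$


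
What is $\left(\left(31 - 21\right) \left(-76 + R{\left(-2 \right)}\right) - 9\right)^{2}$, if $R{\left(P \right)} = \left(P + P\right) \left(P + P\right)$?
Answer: $370881$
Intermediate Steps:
$R{\left(P \right)} = 4 P^{2}$ ($R{\left(P \right)} = 2 P 2 P = 4 P^{2}$)
$\left(\left(31 - 21\right) \left(-76 + R{\left(-2 \right)}\right) - 9\right)^{2} = \left(\left(31 - 21\right) \left(-76 + 4 \left(-2\right)^{2}\right) - 9\right)^{2} = \left(10 \left(-76 + 4 \cdot 4\right) - 9\right)^{2} = \left(10 \left(-76 + 16\right) - 9\right)^{2} = \left(10 \left(-60\right) - 9\right)^{2} = \left(-600 - 9\right)^{2} = \left(-609\right)^{2} = 370881$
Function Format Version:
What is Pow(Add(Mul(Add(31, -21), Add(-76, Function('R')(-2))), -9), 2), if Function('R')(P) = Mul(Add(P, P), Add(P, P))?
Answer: 370881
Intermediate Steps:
Function('R')(P) = Mul(4, Pow(P, 2)) (Function('R')(P) = Mul(Mul(2, P), Mul(2, P)) = Mul(4, Pow(P, 2)))
Pow(Add(Mul(Add(31, -21), Add(-76, Function('R')(-2))), -9), 2) = Pow(Add(Mul(Add(31, -21), Add(-76, Mul(4, Pow(-2, 2)))), -9), 2) = Pow(Add(Mul(10, Add(-76, Mul(4, 4))), -9), 2) = Pow(Add(Mul(10, Add(-76, 16)), -9), 2) = Pow(Add(Mul(10, -60), -9), 2) = Pow(Add(-600, -9), 2) = Pow(-609, 2) = 370881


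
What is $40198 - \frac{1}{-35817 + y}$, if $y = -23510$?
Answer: $\frac{2384826747}{59327} \approx 40198.0$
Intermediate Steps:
$40198 - \frac{1}{-35817 + y} = 40198 - \frac{1}{-35817 - 23510} = 40198 - \frac{1}{-59327} = 40198 - - \frac{1}{59327} = 40198 + \frac{1}{59327} = \frac{2384826747}{59327}$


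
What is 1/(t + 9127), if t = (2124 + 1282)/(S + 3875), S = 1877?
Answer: 2876/26250955 ≈ 0.00010956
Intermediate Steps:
t = 1703/2876 (t = (2124 + 1282)/(1877 + 3875) = 3406/5752 = 3406*(1/5752) = 1703/2876 ≈ 0.59214)
1/(t + 9127) = 1/(1703/2876 + 9127) = 1/(26250955/2876) = 2876/26250955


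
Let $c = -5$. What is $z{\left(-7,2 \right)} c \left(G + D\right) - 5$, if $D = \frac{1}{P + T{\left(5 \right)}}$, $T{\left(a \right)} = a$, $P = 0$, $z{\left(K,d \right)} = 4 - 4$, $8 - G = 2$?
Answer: $-5$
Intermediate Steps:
$G = 6$ ($G = 8 - 2 = 6$)
$z{\left(K,d \right)} = 0$ ($z{\left(K,d \right)} = 4 - 4 = 0$)
$D = \frac{1}{5}$ ($D = \frac{1}{0 + 5} = \frac{1}{5} \approx 0.2$)
$z{\left(-7,2 \right)} c \left(G + D\right) - 5 = 0 \left(- 5 \left(6 + \frac{1}{5}\right)\right) - 5 = 0 \left(\left(-5\right) \frac{31}{5}\right) - 5 = 0 \left(-31\right) - 5 = 0 - 5 = -5$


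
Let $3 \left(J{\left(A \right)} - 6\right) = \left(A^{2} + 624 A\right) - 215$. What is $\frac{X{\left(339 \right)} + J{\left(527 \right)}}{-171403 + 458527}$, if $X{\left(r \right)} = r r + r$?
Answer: $\frac{238040}{215343} \approx 1.1054$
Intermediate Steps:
$J{\left(A \right)} = - \frac{197}{3} + 208 A + \frac{A^{2}}{3}$ ($J{\left(A \right)} = 6 + \frac{\left(A^{2} + 624 A\right) - 215}{3} = 6 + \frac{-215 + A^{2} + 624 A}{3} = 6 + \left(- \frac{215}{3} + 208 A + \frac{A^{2}}{3}\right) = - \frac{197}{3} + 208 A + \frac{A^{2}}{3}$)
$X{\left(r \right)} = r + r^{2}$ ($X{\left(r \right)} = r^{2} + r = r + r^{2}$)
$\frac{X{\left(339 \right)} + J{\left(527 \right)}}{-171403 + 458527} = \frac{339 \left(1 + 339\right) + \left(- \frac{197}{3} + 208 \cdot 527 + \frac{527^{2}}{3}\right)}{-171403 + 458527} = \frac{339 \cdot 340 + \left(- \frac{197}{3} + 109616 + \frac{1}{3} \cdot 277729\right)}{287124} = \left(115260 + \left(- \frac{197}{3} + 109616 + \frac{277729}{3}\right)\right) \frac{1}{287124} = \left(115260 + \frac{606380}{3}\right) \frac{1}{287124} = \frac{952160}{3} \cdot \frac{1}{287124} = \frac{238040}{215343}$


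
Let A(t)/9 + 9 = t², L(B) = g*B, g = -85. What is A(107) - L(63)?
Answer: 108315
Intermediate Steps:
L(B) = -85*B
A(t) = -81 + 9*t²
A(107) - L(63) = (-81 + 9*107²) - (-85)*63 = (-81 + 9*11449) - 1*(-5355) = (-81 + 103041) + 5355 = 102960 + 5355 = 108315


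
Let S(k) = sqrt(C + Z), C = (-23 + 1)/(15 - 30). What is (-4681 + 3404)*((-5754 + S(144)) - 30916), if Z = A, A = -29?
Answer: 46827590 - 1277*I*sqrt(6195)/15 ≈ 4.6828e+7 - 6700.7*I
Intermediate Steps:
C = 22/15 (C = -22/(-15) = -22*(-1/15) = 22/15 ≈ 1.4667)
Z = -29
S(k) = I*sqrt(6195)/15 (S(k) = sqrt(22/15 - 29) = sqrt(-413/15) = I*sqrt(6195)/15)
(-4681 + 3404)*((-5754 + S(144)) - 30916) = (-4681 + 3404)*((-5754 + I*sqrt(6195)/15) - 30916) = -1277*(-36670 + I*sqrt(6195)/15) = 46827590 - 1277*I*sqrt(6195)/15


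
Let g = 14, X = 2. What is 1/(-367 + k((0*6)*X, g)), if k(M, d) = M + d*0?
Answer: -1/367 ≈ -0.0027248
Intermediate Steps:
k(M, d) = M (k(M, d) = M + 0 = M)
1/(-367 + k((0*6)*X, g)) = 1/(-367 + (0*6)*2) = 1/(-367 + 0*2) = 1/(-367 + 0) = 1/(-367) = -1/367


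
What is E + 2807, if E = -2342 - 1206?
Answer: -741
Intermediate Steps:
E = -3548
E + 2807 = -3548 + 2807 = -741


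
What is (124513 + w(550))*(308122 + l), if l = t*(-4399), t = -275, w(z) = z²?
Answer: 648140401011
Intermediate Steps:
l = 1209725 (l = -275*(-4399) = 1209725)
(124513 + w(550))*(308122 + l) = (124513 + 550²)*(308122 + 1209725) = (124513 + 302500)*1517847 = 427013*1517847 = 648140401011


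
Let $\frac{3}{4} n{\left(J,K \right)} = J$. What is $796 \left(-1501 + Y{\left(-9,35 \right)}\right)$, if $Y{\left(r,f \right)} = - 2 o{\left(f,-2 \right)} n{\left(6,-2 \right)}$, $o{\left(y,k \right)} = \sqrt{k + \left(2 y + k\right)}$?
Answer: $-1194796 - 12736 \sqrt{66} \approx -1.2983 \cdot 10^{6}$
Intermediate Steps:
$n{\left(J,K \right)} = \frac{4 J}{3}$
$o{\left(y,k \right)} = \sqrt{2 k + 2 y}$ ($o{\left(y,k \right)} = \sqrt{k + \left(k + 2 y\right)} = \sqrt{2 k + 2 y}$)
$Y{\left(r,f \right)} = - 16 \sqrt{-4 + 2 f}$ ($Y{\left(r,f \right)} = - 2 \sqrt{2 \left(-2\right) + 2 f} \frac{4}{3} \cdot 6 = - 2 \sqrt{-4 + 2 f} 8 = - 16 \sqrt{-4 + 2 f}$)
$796 \left(-1501 + Y{\left(-9,35 \right)}\right) = 796 \left(-1501 - 16 \sqrt{-4 + 2 \cdot 35}\right) = 796 \left(-1501 - 16 \sqrt{-4 + 70}\right) = 796 \left(-1501 - 16 \sqrt{66}\right) = -1194796 - 12736 \sqrt{66}$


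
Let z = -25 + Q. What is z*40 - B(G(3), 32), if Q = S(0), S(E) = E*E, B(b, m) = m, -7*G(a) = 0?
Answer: -1032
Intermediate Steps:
G(a) = 0 (G(a) = -1/7*0 = 0)
S(E) = E**2
Q = 0 (Q = 0**2 = 0)
z = -25 (z = -25 + 0 = -25)
z*40 - B(G(3), 32) = -25*40 - 1*32 = -1000 - 32 = -1032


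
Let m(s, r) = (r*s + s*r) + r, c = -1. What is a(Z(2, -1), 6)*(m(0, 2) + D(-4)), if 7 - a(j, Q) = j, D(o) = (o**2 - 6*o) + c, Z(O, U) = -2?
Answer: 369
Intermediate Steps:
D(o) = -1 + o**2 - 6*o (D(o) = (o**2 - 6*o) - 1 = -1 + o**2 - 6*o)
a(j, Q) = 7 - j
m(s, r) = r + 2*r*s (m(s, r) = (r*s + r*s) + r = 2*r*s + r = r + 2*r*s)
a(Z(2, -1), 6)*(m(0, 2) + D(-4)) = (7 - 1*(-2))*(2*(1 + 2*0) + (-1 + (-4)**2 - 6*(-4))) = (7 + 2)*(2*(1 + 0) + (-1 + 16 + 24)) = 9*(2*1 + 39) = 9*(2 + 39) = 9*41 = 369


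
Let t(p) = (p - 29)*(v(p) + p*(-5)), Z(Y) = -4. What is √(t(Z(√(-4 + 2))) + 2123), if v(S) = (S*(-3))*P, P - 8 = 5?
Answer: I*√3685 ≈ 60.704*I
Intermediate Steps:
P = 13 (P = 8 + 5 = 13)
v(S) = -39*S (v(S) = (S*(-3))*13 = -3*S*13 = -39*S)
t(p) = -44*p*(-29 + p) (t(p) = (p - 29)*(-39*p + p*(-5)) = (-29 + p)*(-39*p - 5*p) = (-29 + p)*(-44*p) = -44*p*(-29 + p))
√(t(Z(√(-4 + 2))) + 2123) = √(44*(-4)*(29 - 1*(-4)) + 2123) = √(44*(-4)*(29 + 4) + 2123) = √(44*(-4)*33 + 2123) = √(-5808 + 2123) = √(-3685) = I*√3685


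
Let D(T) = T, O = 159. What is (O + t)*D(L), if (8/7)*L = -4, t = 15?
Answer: -609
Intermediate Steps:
L = -7/2 (L = (7/8)*(-4) = -7/2 ≈ -3.5000)
(O + t)*D(L) = (159 + 15)*(-7/2) = 174*(-7/2) = -609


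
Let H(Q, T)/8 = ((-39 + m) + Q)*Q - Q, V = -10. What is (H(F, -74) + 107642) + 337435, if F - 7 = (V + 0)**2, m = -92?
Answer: 423677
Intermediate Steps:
F = 107 (F = 7 + (-10 + 0)**2 = 7 + (-10)**2 = 7 + 100 = 107)
H(Q, T) = -8*Q + 8*Q*(-131 + Q) (H(Q, T) = 8*(((-39 - 92) + Q)*Q - Q) = 8*((-131 + Q)*Q - Q) = 8*(Q*(-131 + Q) - Q) = 8*(-Q + Q*(-131 + Q)) = -8*Q + 8*Q*(-131 + Q))
(H(F, -74) + 107642) + 337435 = (8*107*(-132 + 107) + 107642) + 337435 = (8*107*(-25) + 107642) + 337435 = (-21400 + 107642) + 337435 = 86242 + 337435 = 423677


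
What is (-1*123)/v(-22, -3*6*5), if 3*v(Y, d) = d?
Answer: 41/10 ≈ 4.1000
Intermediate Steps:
v(Y, d) = d/3
(-1*123)/v(-22, -3*6*5) = (-1*123)/(((-3*6*5)/3)) = -123/((-18*5)/3) = -123/((1/3)*(-90)) = -123/(-30) = -123*(-1/30) = 41/10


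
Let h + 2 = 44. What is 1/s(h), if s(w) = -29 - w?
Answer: -1/71 ≈ -0.014085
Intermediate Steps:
h = 42 (h = -2 + 44 = 42)
1/s(h) = 1/(-29 - 1*42) = 1/(-29 - 42) = 1/(-71) = -1/71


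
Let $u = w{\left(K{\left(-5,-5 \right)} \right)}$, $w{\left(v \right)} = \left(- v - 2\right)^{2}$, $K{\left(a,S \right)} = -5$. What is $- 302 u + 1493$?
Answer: $-1225$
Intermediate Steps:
$w{\left(v \right)} = \left(-2 - v\right)^{2}$
$u = 9$ ($u = \left(2 - 5\right)^{2} = \left(-3\right)^{2} = 9$)
$- 302 u + 1493 = \left(-302\right) 9 + 1493 = -2718 + 1493 = -1225$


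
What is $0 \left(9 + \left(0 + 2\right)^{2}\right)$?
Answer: $0$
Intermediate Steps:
$0 \left(9 + \left(0 + 2\right)^{2}\right) = 0 \left(9 + 2^{2}\right) = 0 \left(9 + 4\right) = 0 \cdot 13 = 0$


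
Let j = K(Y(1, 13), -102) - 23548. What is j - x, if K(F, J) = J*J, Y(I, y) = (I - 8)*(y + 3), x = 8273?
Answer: -21417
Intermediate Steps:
Y(I, y) = (-8 + I)*(3 + y)
K(F, J) = J**2
j = -13144 (j = (-102)**2 - 23548 = 10404 - 23548 = -13144)
j - x = -13144 - 1*8273 = -13144 - 8273 = -21417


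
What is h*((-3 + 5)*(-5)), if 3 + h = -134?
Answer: 1370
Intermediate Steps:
h = -137 (h = -3 - 134 = -137)
h*((-3 + 5)*(-5)) = -137*(-3 + 5)*(-5) = -274*(-5) = -137*(-10) = 1370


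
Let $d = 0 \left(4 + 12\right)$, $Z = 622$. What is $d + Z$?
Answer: $622$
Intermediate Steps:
$d = 0$ ($d = 0 \cdot 16 = 0$)
$d + Z = 0 + 622 = 622$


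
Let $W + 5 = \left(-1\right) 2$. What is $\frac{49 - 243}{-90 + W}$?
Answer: $2$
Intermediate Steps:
$W = -7$ ($W = -5 - 2 = -7$)
$\frac{49 - 243}{-90 + W} = \frac{49 - 243}{-90 - 7} = - \frac{194}{-97} = \left(-194\right) \left(- \frac{1}{97}\right) = 2$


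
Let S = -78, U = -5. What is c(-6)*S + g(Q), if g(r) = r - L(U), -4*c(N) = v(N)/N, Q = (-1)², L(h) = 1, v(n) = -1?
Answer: 13/4 ≈ 3.2500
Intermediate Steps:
Q = 1
c(N) = 1/(4*N) (c(N) = -(-1)/(4*N) = 1/(4*N))
g(r) = -1 + r (g(r) = r - 1*1 = r - 1 = -1 + r)
c(-6)*S + g(Q) = ((¼)/(-6))*(-78) + (-1 + 1) = ((¼)*(-⅙))*(-78) + 0 = -1/24*(-78) + 0 = 13/4 + 0 = 13/4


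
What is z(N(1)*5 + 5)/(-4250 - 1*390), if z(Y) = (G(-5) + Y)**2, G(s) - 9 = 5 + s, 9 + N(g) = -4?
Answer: -2601/4640 ≈ -0.56056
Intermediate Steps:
N(g) = -13 (N(g) = -9 - 4 = -13)
G(s) = 14 + s (G(s) = 9 + (5 + s) = 14 + s)
z(Y) = (9 + Y)**2 (z(Y) = ((14 - 5) + Y)**2 = (9 + Y)**2)
z(N(1)*5 + 5)/(-4250 - 1*390) = (9 + (-13*5 + 5))**2/(-4250 - 1*390) = (9 + (-65 + 5))**2/(-4250 - 390) = (9 - 60)**2/(-4640) = (-51)**2*(-1/4640) = 2601*(-1/4640) = -2601/4640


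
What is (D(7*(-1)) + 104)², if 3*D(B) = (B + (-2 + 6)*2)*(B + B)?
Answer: 88804/9 ≈ 9867.1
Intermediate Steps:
D(B) = 2*B*(8 + B)/3 (D(B) = ((B + (-2 + 6)*2)*(B + B))/3 = ((B + 4*2)*(2*B))/3 = ((B + 8)*(2*B))/3 = ((8 + B)*(2*B))/3 = (2*B*(8 + B))/3 = 2*B*(8 + B)/3)
(D(7*(-1)) + 104)² = (2*(7*(-1))*(8 + 7*(-1))/3 + 104)² = ((⅔)*(-7)*(8 - 7) + 104)² = ((⅔)*(-7)*1 + 104)² = (-14/3 + 104)² = (298/3)² = 88804/9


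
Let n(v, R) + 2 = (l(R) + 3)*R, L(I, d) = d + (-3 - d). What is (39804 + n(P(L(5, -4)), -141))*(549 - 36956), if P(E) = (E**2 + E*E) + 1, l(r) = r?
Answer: -2157478820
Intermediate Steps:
L(I, d) = -3
P(E) = 1 + 2*E**2 (P(E) = (E**2 + E**2) + 1 = 2*E**2 + 1 = 1 + 2*E**2)
n(v, R) = -2 + R*(3 + R) (n(v, R) = -2 + (R + 3)*R = -2 + (3 + R)*R = -2 + R*(3 + R))
(39804 + n(P(L(5, -4)), -141))*(549 - 36956) = (39804 + (-2 + (-141)**2 + 3*(-141)))*(549 - 36956) = (39804 + (-2 + 19881 - 423))*(-36407) = (39804 + 19456)*(-36407) = 59260*(-36407) = -2157478820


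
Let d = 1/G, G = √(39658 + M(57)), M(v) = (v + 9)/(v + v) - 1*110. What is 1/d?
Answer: √14277037/19 ≈ 198.87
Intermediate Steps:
M(v) = -110 + (9 + v)/(2*v) (M(v) = (9 + v)/((2*v)) - 110 = (9 + v)*(1/(2*v)) - 110 = (9 + v)/(2*v) - 110 = -110 + (9 + v)/(2*v))
G = √14277037/19 (G = √(39658 + (3/2)*(3 - 73*57)/57) = √(39658 + (3/2)*(1/57)*(3 - 4161)) = √(39658 + (3/2)*(1/57)*(-4158)) = √(39658 - 2079/19) = √(751423/19) = √14277037/19 ≈ 198.87)
d = √14277037/751423 (d = 1/(√14277037/19) = √14277037/751423 ≈ 0.0050285)
1/d = 1/(√14277037/751423) = √14277037/19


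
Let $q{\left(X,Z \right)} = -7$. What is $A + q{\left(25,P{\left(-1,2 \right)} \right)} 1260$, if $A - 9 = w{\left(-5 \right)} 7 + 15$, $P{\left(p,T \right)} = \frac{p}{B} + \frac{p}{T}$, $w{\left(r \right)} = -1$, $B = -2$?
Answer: $-8803$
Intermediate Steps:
$P{\left(p,T \right)} = - \frac{p}{2} + \frac{p}{T}$ ($P{\left(p,T \right)} = \frac{p}{-2} + \frac{p}{T} = p \left(- \frac{1}{2}\right) + \frac{p}{T} = - \frac{p}{2} + \frac{p}{T}$)
$A = 17$ ($A = 9 + \left(\left(-1\right) 7 + 15\right) = 9 + \left(-7 + 15\right) = 9 + 8 = 17$)
$A + q{\left(25,P{\left(-1,2 \right)} \right)} 1260 = 17 - 8820 = -8803$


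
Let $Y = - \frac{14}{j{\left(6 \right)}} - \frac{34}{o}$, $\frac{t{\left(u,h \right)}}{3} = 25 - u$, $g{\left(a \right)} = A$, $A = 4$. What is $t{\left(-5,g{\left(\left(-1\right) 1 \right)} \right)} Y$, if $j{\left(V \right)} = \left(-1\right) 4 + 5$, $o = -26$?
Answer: $- \frac{14850}{13} \approx -1142.3$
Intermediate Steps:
$j{\left(V \right)} = 1$ ($j{\left(V \right)} = -4 + 5 = 1$)
$g{\left(a \right)} = 4$
$t{\left(u,h \right)} = 75 - 3 u$ ($t{\left(u,h \right)} = 3 \left(25 - u\right) = 75 - 3 u$)
$Y = - \frac{165}{13}$ ($Y = - \frac{14}{1} - \frac{34}{-26} = \left(-14\right) 1 - - \frac{17}{13} = -14 + \frac{17}{13} = - \frac{165}{13} \approx -12.692$)
$t{\left(-5,g{\left(\left(-1\right) 1 \right)} \right)} Y = \left(75 - -15\right) \left(- \frac{165}{13}\right) = \left(75 + 15\right) \left(- \frac{165}{13}\right) = 90 \left(- \frac{165}{13}\right) = - \frac{14850}{13}$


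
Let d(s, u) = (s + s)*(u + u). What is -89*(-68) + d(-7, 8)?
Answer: 5828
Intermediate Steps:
d(s, u) = 4*s*u (d(s, u) = (2*s)*(2*u) = 4*s*u)
-89*(-68) + d(-7, 8) = -89*(-68) + 4*(-7)*8 = 6052 - 224 = 5828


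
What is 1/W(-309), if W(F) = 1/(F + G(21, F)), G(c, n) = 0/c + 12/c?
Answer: -2159/7 ≈ -308.43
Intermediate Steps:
G(c, n) = 12/c (G(c, n) = 0 + 12/c = 12/c)
W(F) = 1/(4/7 + F) (W(F) = 1/(F + 12/21) = 1/(F + 12*(1/21)) = 1/(F + 4/7) = 1/(4/7 + F))
1/W(-309) = 1/(7/(4 + 7*(-309))) = 1/(7/(4 - 2163)) = 1/(7/(-2159)) = 1/(7*(-1/2159)) = 1/(-7/2159) = -2159/7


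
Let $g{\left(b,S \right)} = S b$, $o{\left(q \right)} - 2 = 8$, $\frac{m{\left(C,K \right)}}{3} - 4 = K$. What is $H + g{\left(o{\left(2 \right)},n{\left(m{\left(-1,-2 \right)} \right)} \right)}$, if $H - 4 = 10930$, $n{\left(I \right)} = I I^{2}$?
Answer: $13094$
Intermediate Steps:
$m{\left(C,K \right)} = 12 + 3 K$
$n{\left(I \right)} = I^{3}$
$H = 10934$ ($H = 4 + 10930 = 10934$)
$o{\left(q \right)} = 10$ ($o{\left(q \right)} = 2 + 8 = 10$)
$H + g{\left(o{\left(2 \right)},n{\left(m{\left(-1,-2 \right)} \right)} \right)} = 10934 + \left(12 + 3 \left(-2\right)\right)^{3} \cdot 10 = 10934 + \left(12 - 6\right)^{3} \cdot 10 = 10934 + 6^{3} \cdot 10 = 10934 + 216 \cdot 10 = 10934 + 2160 = 13094$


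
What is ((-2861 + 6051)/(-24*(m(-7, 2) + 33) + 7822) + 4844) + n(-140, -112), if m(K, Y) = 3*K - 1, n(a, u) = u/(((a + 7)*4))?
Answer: 347849465/71801 ≈ 4844.6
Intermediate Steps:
n(a, u) = u/(28 + 4*a) (n(a, u) = u/(((7 + a)*4)) = u/(28 + 4*a))
m(K, Y) = -1 + 3*K
((-2861 + 6051)/(-24*(m(-7, 2) + 33) + 7822) + 4844) + n(-140, -112) = ((-2861 + 6051)/(-24*((-1 + 3*(-7)) + 33) + 7822) + 4844) + (1/4)*(-112)/(7 - 140) = (3190/(-24*((-1 - 21) + 33) + 7822) + 4844) + (1/4)*(-112)/(-133) = (3190/(-24*(-22 + 33) + 7822) + 4844) + (1/4)*(-112)*(-1/133) = (3190/(-24*11 + 7822) + 4844) + 4/19 = (3190/(-264 + 7822) + 4844) + 4/19 = (3190/7558 + 4844) + 4/19 = (3190*(1/7558) + 4844) + 4/19 = (1595/3779 + 4844) + 4/19 = 18307071/3779 + 4/19 = 347849465/71801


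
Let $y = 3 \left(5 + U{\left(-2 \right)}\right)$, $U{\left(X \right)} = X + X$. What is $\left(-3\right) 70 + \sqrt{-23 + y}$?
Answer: $-210 + 2 i \sqrt{5} \approx -210.0 + 4.4721 i$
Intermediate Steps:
$U{\left(X \right)} = 2 X$
$y = 3$ ($y = 3 \left(5 + 2 \left(-2\right)\right) = 3 \left(5 - 4\right) = 3 \cdot 1 = 3$)
$\left(-3\right) 70 + \sqrt{-23 + y} = \left(-3\right) 70 + \sqrt{-23 + 3} = -210 + \sqrt{-20} = -210 + 2 i \sqrt{5}$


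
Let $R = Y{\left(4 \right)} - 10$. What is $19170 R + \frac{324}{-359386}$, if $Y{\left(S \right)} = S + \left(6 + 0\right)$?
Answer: $- \frac{162}{179693} \approx -0.00090154$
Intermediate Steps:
$Y{\left(S \right)} = 6 + S$ ($Y{\left(S \right)} = S + 6 = 6 + S$)
$R = 0$ ($R = \left(6 + 4\right) - 10 = 10 - 10 = 0$)
$19170 R + \frac{324}{-359386} = 19170 \cdot 0 + \frac{324}{-359386} = 0 + 324 \left(- \frac{1}{359386}\right) = 0 - \frac{162}{179693} = - \frac{162}{179693}$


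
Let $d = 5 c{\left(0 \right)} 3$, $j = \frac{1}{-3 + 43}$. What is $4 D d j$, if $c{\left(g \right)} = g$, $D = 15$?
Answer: $0$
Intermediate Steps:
$j = \frac{1}{40} \approx 0.025$
$d = 0$ ($d = 5 \cdot 0 \cdot 3 = 0 \cdot 3 = 0$)
$4 D d j = 4 \cdot 15 \cdot 0 \cdot \frac{1}{40} = 60 \cdot 0 \cdot \frac{1}{40} = 0 \cdot \frac{1}{40} = 0$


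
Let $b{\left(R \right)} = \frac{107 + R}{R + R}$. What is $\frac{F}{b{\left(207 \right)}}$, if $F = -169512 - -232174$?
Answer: $\frac{12971034}{157} \approx 82618.0$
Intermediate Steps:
$b{\left(R \right)} = \frac{107 + R}{2 R}$
$F = 62662$ ($F = -169512 + 232174 = 62662$)
$\frac{F}{b{\left(207 \right)}} = \frac{62662}{\frac{1}{2} \cdot \frac{1}{207} \left(107 + 207\right)} = \frac{62662}{\frac{1}{2} \cdot \frac{1}{207} \cdot 314} = \frac{62662}{\frac{157}{207}} = 62662 \cdot \frac{207}{157} = \frac{12971034}{157}$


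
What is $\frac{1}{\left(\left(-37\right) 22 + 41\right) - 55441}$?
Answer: $- \frac{1}{56214} \approx -1.7789 \cdot 10^{-5}$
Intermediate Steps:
$\frac{1}{\left(\left(-37\right) 22 + 41\right) - 55441} = \frac{1}{\left(-814 + 41\right) - 55441} = \frac{1}{-773 - 55441} = \frac{1}{-56214} = - \frac{1}{56214}$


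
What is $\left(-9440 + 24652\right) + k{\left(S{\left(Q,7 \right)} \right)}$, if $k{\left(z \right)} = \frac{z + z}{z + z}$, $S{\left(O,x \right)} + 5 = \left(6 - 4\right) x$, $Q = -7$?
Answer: $15213$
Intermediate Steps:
$S{\left(O,x \right)} = -5 + 2 x$ ($S{\left(O,x \right)} = -5 + \left(6 - 4\right) x = -5 + 2 x$)
$k{\left(z \right)} = 1$ ($k{\left(z \right)} = \frac{2 z}{2 z} = 2 z \frac{1}{2 z} = 1$)
$\left(-9440 + 24652\right) + k{\left(S{\left(Q,7 \right)} \right)} = \left(-9440 + 24652\right) + 1 = 15212 + 1 = 15213$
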